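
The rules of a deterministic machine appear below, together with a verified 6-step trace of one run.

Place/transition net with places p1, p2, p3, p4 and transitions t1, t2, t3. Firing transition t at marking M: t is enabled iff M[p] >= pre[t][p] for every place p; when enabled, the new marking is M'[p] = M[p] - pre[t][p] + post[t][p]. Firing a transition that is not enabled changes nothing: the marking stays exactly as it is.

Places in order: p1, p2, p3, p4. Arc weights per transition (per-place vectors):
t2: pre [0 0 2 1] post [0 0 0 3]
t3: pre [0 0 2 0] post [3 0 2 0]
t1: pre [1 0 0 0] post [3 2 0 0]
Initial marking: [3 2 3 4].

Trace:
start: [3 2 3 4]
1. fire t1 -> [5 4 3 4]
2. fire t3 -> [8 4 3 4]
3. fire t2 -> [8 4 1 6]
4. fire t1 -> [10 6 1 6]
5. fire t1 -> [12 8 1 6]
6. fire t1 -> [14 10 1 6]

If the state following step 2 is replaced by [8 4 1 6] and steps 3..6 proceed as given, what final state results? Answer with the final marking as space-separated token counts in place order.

14 10 1 6

state after step 2 := [8 4 1 6]
3. fire t2 -> [8 4 1 6]
4. fire t1 -> [10 6 1 6]
5. fire t1 -> [12 8 1 6]
6. fire t1 -> [14 10 1 6]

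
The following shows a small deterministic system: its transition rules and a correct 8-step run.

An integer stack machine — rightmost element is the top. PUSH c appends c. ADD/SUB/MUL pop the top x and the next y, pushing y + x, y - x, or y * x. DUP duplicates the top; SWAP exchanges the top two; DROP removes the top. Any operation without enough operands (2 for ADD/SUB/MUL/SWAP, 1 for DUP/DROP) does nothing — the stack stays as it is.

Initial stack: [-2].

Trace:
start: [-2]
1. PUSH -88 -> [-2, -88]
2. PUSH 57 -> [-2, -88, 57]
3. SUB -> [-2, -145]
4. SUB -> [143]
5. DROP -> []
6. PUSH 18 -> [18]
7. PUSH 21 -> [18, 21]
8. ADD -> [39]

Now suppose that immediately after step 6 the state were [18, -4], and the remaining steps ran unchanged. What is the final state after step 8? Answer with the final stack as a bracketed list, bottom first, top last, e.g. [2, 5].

state after step 6 := [18, -4]
7. PUSH 21 -> [18, -4, 21]
8. ADD -> [18, 17]

[18, 17]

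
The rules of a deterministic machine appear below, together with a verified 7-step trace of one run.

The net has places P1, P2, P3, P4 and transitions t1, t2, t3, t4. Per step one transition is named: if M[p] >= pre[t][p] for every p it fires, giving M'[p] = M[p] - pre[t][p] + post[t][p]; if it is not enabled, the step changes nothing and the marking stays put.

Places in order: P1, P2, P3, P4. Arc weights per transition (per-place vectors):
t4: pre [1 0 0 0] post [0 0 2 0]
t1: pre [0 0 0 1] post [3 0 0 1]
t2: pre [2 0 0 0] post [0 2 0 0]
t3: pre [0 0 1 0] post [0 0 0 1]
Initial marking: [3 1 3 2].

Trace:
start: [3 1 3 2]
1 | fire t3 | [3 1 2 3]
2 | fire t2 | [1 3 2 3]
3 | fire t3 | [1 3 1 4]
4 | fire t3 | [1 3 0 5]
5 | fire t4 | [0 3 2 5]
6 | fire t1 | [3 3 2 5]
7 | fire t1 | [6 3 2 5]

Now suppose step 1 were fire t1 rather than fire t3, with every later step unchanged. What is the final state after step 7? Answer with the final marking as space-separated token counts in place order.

(re-executing from step 1 with the substitution; state before step 1: [3 1 3 2])
1 | fire t1 | [6 1 3 2]
2 | fire t2 | [4 3 3 2]
3 | fire t3 | [4 3 2 3]
4 | fire t3 | [4 3 1 4]
5 | fire t4 | [3 3 3 4]
6 | fire t1 | [6 3 3 4]
7 | fire t1 | [9 3 3 4]

9 3 3 4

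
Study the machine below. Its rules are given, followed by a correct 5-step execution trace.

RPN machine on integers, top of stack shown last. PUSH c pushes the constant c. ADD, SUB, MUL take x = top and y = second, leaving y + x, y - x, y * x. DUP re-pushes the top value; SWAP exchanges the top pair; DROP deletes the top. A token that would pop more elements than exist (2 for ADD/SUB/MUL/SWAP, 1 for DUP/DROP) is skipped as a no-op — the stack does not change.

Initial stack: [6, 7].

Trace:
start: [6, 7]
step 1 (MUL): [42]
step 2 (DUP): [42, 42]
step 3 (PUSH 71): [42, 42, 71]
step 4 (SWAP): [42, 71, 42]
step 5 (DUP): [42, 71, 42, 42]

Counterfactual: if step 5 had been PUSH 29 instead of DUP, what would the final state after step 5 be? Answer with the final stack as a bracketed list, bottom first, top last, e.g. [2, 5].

(re-executing from step 5 with the substitution; state before step 5: [42, 71, 42])
step 5 (PUSH 29): [42, 71, 42, 29]

[42, 71, 42, 29]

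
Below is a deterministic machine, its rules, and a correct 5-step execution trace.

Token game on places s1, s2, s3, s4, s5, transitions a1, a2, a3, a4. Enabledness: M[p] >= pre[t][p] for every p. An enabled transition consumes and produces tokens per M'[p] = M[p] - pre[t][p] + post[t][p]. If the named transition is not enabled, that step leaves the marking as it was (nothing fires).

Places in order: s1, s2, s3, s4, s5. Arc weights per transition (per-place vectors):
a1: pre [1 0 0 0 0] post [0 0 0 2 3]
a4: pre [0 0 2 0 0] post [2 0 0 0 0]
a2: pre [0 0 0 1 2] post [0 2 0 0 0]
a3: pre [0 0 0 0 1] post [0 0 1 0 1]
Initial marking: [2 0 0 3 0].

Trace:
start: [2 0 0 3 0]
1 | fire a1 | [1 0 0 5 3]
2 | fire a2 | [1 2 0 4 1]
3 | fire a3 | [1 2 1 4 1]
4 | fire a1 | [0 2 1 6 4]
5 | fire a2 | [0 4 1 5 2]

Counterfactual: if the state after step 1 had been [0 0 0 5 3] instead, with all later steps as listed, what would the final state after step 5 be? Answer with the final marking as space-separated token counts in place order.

state after step 1 := [0 0 0 5 3]
2 | fire a2 | [0 2 0 4 1]
3 | fire a3 | [0 2 1 4 1]
4 | fire a1 | [0 2 1 4 1]
5 | fire a2 | [0 2 1 4 1]

0 2 1 4 1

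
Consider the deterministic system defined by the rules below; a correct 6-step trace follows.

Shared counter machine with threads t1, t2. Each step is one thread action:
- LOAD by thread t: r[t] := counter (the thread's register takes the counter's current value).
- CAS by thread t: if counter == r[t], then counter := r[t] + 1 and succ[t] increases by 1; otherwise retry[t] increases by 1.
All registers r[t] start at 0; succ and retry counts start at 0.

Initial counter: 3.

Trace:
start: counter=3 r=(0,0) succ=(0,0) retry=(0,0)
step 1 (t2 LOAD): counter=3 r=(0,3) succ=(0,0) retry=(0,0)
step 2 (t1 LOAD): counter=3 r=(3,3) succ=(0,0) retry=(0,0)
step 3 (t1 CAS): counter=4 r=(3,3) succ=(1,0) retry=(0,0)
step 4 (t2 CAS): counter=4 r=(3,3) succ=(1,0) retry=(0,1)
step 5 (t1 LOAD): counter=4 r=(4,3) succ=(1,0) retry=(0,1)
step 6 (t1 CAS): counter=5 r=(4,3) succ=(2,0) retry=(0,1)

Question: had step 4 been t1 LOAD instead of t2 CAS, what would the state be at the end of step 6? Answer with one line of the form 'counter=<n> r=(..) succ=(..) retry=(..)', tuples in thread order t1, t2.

counter=5 r=(4,3) succ=(2,0) retry=(0,0)

(re-executing from step 4 with the substitution; state before step 4: counter=4 r=(3,3) succ=(1,0) retry=(0,0))
step 4 (t1 LOAD): counter=4 r=(4,3) succ=(1,0) retry=(0,0)
step 5 (t1 LOAD): counter=4 r=(4,3) succ=(1,0) retry=(0,0)
step 6 (t1 CAS): counter=5 r=(4,3) succ=(2,0) retry=(0,0)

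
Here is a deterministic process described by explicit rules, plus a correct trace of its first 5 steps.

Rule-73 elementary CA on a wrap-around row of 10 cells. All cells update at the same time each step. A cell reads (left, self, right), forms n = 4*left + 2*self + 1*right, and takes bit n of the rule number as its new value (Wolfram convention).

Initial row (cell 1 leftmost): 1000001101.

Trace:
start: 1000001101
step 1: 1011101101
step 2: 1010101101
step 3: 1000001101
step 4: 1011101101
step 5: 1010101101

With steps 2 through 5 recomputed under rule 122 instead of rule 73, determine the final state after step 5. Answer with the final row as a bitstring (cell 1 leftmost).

(re-executing steps 2..5 under rule 122; state before step 2: 1011101101)
step 2: 1110111111
step 3: 0011100000
step 4: 0110110000
step 5: 1111111000

1111111000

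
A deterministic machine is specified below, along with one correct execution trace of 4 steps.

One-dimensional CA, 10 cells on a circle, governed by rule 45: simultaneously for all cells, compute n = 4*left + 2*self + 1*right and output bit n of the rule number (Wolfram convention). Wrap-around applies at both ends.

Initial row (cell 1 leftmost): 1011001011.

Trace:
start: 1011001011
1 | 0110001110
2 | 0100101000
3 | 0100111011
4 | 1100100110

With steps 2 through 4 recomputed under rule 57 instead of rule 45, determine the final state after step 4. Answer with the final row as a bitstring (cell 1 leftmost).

0110101010

(re-executing steps 2..4 under rule 57; state before step 2: 0110001110)
2 | 0101101001
3 | 1011010100
4 | 0110101010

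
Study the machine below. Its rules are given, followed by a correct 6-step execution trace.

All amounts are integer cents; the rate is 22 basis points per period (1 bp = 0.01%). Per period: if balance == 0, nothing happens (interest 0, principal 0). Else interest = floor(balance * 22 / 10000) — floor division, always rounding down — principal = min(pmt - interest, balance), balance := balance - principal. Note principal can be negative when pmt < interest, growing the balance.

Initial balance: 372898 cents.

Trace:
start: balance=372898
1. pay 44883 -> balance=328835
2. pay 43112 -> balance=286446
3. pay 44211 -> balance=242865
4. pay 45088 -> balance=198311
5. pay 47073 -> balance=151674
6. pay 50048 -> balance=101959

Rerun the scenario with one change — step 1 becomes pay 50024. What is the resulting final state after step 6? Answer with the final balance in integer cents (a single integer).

96760

(re-executing from step 1 with the substitution; state before step 1: balance=372898)
1. pay 50024 -> balance=323694
2. pay 43112 -> balance=281294
3. pay 44211 -> balance=237701
4. pay 45088 -> balance=193135
5. pay 47073 -> balance=146486
6. pay 50048 -> balance=96760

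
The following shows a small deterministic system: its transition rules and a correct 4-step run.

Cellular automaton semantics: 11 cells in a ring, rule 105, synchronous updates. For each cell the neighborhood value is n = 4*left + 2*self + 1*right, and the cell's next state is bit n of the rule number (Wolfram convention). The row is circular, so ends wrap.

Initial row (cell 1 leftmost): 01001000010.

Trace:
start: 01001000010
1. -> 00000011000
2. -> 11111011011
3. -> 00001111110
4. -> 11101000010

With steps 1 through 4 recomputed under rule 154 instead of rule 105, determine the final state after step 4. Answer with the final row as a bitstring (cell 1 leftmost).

(re-executing steps 1..4 under rule 154; state before step 1: 01001000010)
1. -> 10110100101
2. -> 00100011001
3. -> 11010110110
4. -> 10000100100

10000100100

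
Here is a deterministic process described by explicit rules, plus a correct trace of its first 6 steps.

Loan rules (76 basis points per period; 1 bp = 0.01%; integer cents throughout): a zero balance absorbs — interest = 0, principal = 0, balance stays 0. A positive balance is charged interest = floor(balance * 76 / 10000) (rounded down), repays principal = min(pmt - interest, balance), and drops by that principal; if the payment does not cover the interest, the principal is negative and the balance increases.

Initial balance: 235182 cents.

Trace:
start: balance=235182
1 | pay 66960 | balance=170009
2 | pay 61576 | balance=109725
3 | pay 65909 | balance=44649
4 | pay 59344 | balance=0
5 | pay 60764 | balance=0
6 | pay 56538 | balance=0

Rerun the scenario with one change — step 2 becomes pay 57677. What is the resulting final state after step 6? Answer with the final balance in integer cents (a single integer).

(re-executing from step 2 with the substitution; state before step 2: balance=170009)
2 | pay 57677 | balance=113624
3 | pay 65909 | balance=48578
4 | pay 59344 | balance=0
5 | pay 60764 | balance=0
6 | pay 56538 | balance=0

0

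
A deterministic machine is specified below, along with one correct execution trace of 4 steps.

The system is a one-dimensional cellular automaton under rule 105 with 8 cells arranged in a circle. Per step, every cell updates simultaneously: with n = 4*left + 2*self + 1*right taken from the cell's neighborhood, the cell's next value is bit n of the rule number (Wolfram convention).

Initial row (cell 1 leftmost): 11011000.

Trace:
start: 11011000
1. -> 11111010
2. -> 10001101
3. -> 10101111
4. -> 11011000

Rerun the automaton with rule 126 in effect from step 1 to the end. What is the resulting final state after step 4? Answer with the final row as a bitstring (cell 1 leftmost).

(re-executing steps 1..4 under rule 126; state before step 1: 11011000)
1. -> 11111101
2. -> 00000111
3. -> 10001101
4. -> 11011111

11011111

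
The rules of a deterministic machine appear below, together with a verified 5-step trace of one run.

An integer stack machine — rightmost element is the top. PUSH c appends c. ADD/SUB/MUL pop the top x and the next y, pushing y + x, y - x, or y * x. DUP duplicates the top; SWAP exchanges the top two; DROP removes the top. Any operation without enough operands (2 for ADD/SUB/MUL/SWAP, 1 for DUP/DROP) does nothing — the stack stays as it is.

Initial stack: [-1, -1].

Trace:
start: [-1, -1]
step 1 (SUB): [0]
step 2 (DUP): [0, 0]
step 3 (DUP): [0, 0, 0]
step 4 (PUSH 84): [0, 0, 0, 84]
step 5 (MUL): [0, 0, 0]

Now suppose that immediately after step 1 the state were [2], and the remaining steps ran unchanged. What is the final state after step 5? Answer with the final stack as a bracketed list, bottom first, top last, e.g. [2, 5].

state after step 1 := [2]
step 2 (DUP): [2, 2]
step 3 (DUP): [2, 2, 2]
step 4 (PUSH 84): [2, 2, 2, 84]
step 5 (MUL): [2, 2, 168]

[2, 2, 168]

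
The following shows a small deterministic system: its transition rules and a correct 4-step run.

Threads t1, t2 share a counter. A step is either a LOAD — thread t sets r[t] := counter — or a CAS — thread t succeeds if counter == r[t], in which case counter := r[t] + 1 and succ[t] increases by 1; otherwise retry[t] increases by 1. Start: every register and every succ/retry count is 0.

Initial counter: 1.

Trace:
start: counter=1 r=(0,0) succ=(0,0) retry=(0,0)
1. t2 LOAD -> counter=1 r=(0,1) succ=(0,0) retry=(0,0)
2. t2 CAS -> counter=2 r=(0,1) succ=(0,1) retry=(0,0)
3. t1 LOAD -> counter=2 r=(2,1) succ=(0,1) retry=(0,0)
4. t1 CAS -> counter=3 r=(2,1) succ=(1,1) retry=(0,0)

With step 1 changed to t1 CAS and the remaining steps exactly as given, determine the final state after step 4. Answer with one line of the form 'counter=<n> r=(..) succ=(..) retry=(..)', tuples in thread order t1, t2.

(re-executing from step 1 with the substitution; state before step 1: counter=1 r=(0,0) succ=(0,0) retry=(0,0))
1. t1 CAS -> counter=1 r=(0,0) succ=(0,0) retry=(1,0)
2. t2 CAS -> counter=1 r=(0,0) succ=(0,0) retry=(1,1)
3. t1 LOAD -> counter=1 r=(1,0) succ=(0,0) retry=(1,1)
4. t1 CAS -> counter=2 r=(1,0) succ=(1,0) retry=(1,1)

counter=2 r=(1,0) succ=(1,0) retry=(1,1)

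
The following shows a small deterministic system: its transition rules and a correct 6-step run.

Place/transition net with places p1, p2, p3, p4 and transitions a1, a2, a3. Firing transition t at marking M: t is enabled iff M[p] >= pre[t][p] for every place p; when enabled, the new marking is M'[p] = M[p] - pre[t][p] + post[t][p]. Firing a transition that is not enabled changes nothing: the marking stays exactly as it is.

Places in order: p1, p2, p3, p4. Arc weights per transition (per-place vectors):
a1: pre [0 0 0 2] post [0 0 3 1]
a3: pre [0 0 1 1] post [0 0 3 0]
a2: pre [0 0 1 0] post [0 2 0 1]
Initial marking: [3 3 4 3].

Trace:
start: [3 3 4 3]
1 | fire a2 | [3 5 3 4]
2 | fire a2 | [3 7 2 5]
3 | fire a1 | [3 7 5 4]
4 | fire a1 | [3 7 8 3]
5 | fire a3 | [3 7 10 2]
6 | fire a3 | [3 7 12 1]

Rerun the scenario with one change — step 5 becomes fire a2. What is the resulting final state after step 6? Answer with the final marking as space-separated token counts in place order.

(re-executing from step 5 with the substitution; state before step 5: [3 7 8 3])
5 | fire a2 | [3 9 7 4]
6 | fire a3 | [3 9 9 3]

3 9 9 3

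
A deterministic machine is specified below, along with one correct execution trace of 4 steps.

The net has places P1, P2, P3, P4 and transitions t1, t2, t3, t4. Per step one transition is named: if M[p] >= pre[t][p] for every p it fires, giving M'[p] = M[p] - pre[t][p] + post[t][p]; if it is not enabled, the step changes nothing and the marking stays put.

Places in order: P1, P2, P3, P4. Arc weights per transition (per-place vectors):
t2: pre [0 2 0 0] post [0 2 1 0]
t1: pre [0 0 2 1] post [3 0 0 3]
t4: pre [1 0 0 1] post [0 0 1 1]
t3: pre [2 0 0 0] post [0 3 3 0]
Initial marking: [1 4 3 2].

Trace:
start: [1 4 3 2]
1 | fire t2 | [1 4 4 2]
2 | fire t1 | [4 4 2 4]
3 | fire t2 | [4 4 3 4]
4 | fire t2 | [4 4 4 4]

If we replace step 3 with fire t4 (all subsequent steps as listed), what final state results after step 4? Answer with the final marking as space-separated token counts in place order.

(re-executing from step 3 with the substitution; state before step 3: [4 4 2 4])
3 | fire t4 | [3 4 3 4]
4 | fire t2 | [3 4 4 4]

3 4 4 4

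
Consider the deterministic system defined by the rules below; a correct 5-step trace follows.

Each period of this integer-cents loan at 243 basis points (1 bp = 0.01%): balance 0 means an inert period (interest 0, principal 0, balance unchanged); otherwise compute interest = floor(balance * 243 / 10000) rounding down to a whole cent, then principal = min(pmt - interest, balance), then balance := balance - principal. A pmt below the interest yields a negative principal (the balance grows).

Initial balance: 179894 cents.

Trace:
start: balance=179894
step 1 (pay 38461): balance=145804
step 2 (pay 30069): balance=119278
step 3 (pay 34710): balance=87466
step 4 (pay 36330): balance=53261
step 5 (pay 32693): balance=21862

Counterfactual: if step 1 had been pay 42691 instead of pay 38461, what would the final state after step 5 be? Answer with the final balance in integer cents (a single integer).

(re-executing from step 1 with the substitution; state before step 1: balance=179894)
step 1 (pay 42691): balance=141574
step 2 (pay 30069): balance=114945
step 3 (pay 34710): balance=83028
step 4 (pay 36330): balance=48715
step 5 (pay 32693): balance=17205

17205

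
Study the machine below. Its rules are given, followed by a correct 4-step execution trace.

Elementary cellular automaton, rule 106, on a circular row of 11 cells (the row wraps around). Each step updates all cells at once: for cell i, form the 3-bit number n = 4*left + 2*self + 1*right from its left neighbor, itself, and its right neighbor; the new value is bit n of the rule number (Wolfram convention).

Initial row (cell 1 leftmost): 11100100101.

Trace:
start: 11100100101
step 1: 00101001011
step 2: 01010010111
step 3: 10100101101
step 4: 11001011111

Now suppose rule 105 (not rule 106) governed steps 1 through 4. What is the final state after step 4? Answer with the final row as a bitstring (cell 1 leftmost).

11110001001

(re-executing steps 1..4 under rule 105; state before step 1: 11100100101)
step 1: 00100000011
step 2: 00001111011
step 3: 01101001111
step 4: 11110001001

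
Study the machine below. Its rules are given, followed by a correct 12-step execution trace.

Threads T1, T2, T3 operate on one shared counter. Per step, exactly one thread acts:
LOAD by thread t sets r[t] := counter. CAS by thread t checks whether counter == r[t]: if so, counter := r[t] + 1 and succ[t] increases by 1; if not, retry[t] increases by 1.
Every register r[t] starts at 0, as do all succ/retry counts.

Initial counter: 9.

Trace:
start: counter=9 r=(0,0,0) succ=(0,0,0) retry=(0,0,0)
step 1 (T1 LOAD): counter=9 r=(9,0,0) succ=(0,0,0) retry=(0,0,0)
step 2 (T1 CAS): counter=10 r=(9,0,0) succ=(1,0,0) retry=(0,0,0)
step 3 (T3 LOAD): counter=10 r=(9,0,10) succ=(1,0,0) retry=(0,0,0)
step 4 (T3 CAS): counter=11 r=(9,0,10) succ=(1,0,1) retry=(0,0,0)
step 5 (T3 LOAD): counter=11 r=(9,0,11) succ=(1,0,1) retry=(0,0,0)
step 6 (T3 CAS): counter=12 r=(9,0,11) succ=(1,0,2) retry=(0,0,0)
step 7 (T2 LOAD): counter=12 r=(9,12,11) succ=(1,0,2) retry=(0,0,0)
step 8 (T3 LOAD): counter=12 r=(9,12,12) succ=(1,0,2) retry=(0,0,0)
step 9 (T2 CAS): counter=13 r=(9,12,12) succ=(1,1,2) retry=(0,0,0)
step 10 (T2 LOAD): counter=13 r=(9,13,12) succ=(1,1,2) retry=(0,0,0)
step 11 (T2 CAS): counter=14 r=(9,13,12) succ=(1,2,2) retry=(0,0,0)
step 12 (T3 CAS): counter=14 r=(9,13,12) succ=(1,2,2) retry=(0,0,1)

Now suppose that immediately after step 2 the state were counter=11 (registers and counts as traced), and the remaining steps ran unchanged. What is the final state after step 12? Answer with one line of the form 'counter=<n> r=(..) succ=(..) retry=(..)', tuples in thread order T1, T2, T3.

state after step 2 := counter=11 r=(9,0,0) succ=(1,0,0) retry=(0,0,0)
step 3 (T3 LOAD): counter=11 r=(9,0,11) succ=(1,0,0) retry=(0,0,0)
step 4 (T3 CAS): counter=12 r=(9,0,11) succ=(1,0,1) retry=(0,0,0)
step 5 (T3 LOAD): counter=12 r=(9,0,12) succ=(1,0,1) retry=(0,0,0)
step 6 (T3 CAS): counter=13 r=(9,0,12) succ=(1,0,2) retry=(0,0,0)
step 7 (T2 LOAD): counter=13 r=(9,13,12) succ=(1,0,2) retry=(0,0,0)
step 8 (T3 LOAD): counter=13 r=(9,13,13) succ=(1,0,2) retry=(0,0,0)
step 9 (T2 CAS): counter=14 r=(9,13,13) succ=(1,1,2) retry=(0,0,0)
step 10 (T2 LOAD): counter=14 r=(9,14,13) succ=(1,1,2) retry=(0,0,0)
step 11 (T2 CAS): counter=15 r=(9,14,13) succ=(1,2,2) retry=(0,0,0)
step 12 (T3 CAS): counter=15 r=(9,14,13) succ=(1,2,2) retry=(0,0,1)

counter=15 r=(9,14,13) succ=(1,2,2) retry=(0,0,1)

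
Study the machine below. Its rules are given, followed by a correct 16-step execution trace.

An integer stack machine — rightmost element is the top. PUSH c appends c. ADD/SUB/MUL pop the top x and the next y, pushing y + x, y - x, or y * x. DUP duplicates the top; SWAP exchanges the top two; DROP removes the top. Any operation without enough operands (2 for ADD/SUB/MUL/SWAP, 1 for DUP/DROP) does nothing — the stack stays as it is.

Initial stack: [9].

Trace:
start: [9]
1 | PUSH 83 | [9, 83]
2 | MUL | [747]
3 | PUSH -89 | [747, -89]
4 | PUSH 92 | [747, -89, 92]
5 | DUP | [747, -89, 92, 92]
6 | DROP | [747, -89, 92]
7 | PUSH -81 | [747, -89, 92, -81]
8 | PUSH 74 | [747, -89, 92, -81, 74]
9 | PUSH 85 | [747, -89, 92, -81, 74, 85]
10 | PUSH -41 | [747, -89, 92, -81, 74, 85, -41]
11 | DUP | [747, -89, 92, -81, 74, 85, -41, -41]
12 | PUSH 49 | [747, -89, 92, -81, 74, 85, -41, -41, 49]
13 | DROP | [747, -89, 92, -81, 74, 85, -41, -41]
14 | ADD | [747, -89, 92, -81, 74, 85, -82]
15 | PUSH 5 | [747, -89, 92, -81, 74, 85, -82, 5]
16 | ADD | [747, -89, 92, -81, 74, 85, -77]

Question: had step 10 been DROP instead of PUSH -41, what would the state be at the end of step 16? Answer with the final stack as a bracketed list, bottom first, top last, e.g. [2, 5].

[747, -89, 92, -81, 153]

(re-executing from step 10 with the substitution; state before step 10: [747, -89, 92, -81, 74, 85])
10 | DROP | [747, -89, 92, -81, 74]
11 | DUP | [747, -89, 92, -81, 74, 74]
12 | PUSH 49 | [747, -89, 92, -81, 74, 74, 49]
13 | DROP | [747, -89, 92, -81, 74, 74]
14 | ADD | [747, -89, 92, -81, 148]
15 | PUSH 5 | [747, -89, 92, -81, 148, 5]
16 | ADD | [747, -89, 92, -81, 153]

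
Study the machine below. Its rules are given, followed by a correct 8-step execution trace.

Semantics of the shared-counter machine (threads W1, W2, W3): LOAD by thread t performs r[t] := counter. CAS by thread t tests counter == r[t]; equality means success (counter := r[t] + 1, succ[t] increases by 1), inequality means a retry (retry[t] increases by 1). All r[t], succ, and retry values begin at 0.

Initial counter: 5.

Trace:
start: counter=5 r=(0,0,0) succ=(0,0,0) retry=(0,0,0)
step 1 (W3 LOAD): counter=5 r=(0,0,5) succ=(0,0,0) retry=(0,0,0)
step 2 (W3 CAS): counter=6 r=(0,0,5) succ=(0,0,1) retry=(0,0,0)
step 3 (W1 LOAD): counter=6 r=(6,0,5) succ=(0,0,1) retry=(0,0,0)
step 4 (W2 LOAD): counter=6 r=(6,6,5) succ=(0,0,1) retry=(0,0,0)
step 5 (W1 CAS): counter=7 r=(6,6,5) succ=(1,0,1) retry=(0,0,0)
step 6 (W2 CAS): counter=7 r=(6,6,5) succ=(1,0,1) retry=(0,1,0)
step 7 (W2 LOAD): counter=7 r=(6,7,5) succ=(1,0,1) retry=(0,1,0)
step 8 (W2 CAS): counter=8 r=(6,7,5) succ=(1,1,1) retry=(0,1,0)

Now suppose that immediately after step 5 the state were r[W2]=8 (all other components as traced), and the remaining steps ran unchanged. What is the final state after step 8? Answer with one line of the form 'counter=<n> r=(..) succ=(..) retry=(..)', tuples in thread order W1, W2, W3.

counter=8 r=(6,7,5) succ=(1,1,1) retry=(0,1,0)

state after step 5 := counter=7 r=(6,8,5) succ=(1,0,1) retry=(0,0,0)
step 6 (W2 CAS): counter=7 r=(6,8,5) succ=(1,0,1) retry=(0,1,0)
step 7 (W2 LOAD): counter=7 r=(6,7,5) succ=(1,0,1) retry=(0,1,0)
step 8 (W2 CAS): counter=8 r=(6,7,5) succ=(1,1,1) retry=(0,1,0)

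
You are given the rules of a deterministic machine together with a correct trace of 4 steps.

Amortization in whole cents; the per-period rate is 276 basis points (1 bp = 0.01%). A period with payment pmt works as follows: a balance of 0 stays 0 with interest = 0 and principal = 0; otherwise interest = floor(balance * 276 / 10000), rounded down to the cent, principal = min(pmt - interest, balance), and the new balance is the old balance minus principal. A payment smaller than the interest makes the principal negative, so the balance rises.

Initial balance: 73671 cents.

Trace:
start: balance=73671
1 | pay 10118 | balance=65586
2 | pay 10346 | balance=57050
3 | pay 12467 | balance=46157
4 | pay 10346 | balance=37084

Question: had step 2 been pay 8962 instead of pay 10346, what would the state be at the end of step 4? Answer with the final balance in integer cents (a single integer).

38546

(re-executing from step 2 with the substitution; state before step 2: balance=65586)
2 | pay 8962 | balance=58434
3 | pay 12467 | balance=47579
4 | pay 10346 | balance=38546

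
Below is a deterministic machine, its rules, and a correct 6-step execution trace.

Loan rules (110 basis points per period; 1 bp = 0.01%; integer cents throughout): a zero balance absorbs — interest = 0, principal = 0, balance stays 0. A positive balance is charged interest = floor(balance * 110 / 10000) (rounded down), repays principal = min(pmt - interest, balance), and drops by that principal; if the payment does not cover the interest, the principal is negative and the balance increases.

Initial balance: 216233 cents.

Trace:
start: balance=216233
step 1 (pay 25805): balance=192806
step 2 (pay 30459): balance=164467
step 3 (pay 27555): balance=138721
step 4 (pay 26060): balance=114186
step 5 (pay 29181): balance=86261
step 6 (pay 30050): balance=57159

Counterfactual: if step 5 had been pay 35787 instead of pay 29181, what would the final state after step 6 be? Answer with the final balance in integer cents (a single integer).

50481

(re-executing from step 5 with the substitution; state before step 5: balance=114186)
step 5 (pay 35787): balance=79655
step 6 (pay 30050): balance=50481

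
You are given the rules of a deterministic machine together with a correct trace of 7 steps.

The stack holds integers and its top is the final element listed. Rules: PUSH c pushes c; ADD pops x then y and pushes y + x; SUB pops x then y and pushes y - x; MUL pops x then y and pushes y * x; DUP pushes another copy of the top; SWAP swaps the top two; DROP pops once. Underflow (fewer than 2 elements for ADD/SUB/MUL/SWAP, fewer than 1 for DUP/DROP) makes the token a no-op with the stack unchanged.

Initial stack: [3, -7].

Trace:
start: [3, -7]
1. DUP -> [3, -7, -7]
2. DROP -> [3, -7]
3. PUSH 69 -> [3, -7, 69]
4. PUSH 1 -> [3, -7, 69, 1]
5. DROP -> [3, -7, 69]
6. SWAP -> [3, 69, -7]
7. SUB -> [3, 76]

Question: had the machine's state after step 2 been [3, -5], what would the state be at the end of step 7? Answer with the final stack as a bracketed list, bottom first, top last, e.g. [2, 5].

[3, 74]

state after step 2 := [3, -5]
3. PUSH 69 -> [3, -5, 69]
4. PUSH 1 -> [3, -5, 69, 1]
5. DROP -> [3, -5, 69]
6. SWAP -> [3, 69, -5]
7. SUB -> [3, 74]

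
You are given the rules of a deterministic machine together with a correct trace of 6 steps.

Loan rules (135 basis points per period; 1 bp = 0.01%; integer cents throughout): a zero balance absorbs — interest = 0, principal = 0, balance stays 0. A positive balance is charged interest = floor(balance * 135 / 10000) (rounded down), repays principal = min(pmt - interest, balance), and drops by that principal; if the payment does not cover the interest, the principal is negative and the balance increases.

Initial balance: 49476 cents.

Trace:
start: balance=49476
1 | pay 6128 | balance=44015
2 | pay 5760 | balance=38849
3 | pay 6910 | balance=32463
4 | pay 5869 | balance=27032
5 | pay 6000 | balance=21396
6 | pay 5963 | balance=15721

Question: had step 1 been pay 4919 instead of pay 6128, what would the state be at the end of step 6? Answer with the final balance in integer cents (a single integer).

(re-executing from step 1 with the substitution; state before step 1: balance=49476)
1 | pay 4919 | balance=45224
2 | pay 5760 | balance=40074
3 | pay 6910 | balance=33704
4 | pay 5869 | balance=28290
5 | pay 6000 | balance=22671
6 | pay 5963 | balance=17014

17014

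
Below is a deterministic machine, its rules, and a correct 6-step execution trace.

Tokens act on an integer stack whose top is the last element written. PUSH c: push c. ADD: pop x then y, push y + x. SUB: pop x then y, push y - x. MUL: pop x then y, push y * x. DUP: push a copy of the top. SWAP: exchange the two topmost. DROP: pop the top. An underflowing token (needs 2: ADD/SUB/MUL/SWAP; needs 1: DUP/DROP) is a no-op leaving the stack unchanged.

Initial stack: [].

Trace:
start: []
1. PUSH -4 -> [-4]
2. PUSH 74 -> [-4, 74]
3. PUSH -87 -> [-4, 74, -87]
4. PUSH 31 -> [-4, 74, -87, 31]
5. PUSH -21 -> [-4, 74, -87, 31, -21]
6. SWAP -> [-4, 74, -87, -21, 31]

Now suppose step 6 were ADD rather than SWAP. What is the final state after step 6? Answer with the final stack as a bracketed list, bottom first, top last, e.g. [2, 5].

(re-executing from step 6 with the substitution; state before step 6: [-4, 74, -87, 31, -21])
6. ADD -> [-4, 74, -87, 10]

[-4, 74, -87, 10]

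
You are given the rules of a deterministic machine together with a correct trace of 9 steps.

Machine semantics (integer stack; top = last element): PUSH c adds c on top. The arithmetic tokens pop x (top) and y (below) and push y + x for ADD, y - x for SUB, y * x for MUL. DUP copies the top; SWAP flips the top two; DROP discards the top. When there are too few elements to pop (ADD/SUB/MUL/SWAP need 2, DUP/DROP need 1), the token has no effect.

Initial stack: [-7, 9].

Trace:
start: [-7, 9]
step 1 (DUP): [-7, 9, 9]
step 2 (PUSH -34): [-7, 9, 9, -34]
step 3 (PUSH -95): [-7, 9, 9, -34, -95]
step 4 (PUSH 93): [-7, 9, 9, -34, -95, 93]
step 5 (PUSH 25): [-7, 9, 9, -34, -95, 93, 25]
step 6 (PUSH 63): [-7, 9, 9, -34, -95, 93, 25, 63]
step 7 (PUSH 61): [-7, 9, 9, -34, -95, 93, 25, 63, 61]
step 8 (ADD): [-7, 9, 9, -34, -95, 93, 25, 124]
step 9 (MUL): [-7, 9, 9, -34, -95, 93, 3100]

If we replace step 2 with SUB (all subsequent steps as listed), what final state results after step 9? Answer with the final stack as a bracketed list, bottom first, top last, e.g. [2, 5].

[-7, 0, -95, 93, 3100]

(re-executing from step 2 with the substitution; state before step 2: [-7, 9, 9])
step 2 (SUB): [-7, 0]
step 3 (PUSH -95): [-7, 0, -95]
step 4 (PUSH 93): [-7, 0, -95, 93]
step 5 (PUSH 25): [-7, 0, -95, 93, 25]
step 6 (PUSH 63): [-7, 0, -95, 93, 25, 63]
step 7 (PUSH 61): [-7, 0, -95, 93, 25, 63, 61]
step 8 (ADD): [-7, 0, -95, 93, 25, 124]
step 9 (MUL): [-7, 0, -95, 93, 3100]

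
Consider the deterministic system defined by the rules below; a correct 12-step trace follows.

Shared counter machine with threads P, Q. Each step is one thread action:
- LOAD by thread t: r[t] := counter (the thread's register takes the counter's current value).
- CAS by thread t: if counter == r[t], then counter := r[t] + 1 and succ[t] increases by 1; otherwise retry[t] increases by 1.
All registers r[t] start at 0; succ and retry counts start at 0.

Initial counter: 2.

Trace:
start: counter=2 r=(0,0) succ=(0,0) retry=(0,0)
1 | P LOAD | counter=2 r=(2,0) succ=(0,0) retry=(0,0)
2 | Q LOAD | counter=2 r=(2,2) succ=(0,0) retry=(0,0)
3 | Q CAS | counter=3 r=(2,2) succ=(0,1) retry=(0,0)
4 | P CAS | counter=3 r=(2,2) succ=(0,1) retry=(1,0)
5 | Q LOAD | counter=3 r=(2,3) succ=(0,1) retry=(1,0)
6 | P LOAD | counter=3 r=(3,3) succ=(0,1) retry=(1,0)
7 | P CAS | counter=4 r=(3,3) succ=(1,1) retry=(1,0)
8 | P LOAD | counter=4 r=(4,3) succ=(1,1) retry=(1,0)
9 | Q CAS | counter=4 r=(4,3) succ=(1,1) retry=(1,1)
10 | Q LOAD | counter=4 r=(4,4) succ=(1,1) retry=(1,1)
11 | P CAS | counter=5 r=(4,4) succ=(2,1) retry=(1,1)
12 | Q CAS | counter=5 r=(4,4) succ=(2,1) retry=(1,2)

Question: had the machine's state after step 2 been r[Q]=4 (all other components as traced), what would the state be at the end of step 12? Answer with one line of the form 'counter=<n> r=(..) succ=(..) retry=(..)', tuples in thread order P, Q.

counter=5 r=(4,4) succ=(3,0) retry=(0,3)

state after step 2 := counter=2 r=(2,4) succ=(0,0) retry=(0,0)
3 | Q CAS | counter=2 r=(2,4) succ=(0,0) retry=(0,1)
4 | P CAS | counter=3 r=(2,4) succ=(1,0) retry=(0,1)
5 | Q LOAD | counter=3 r=(2,3) succ=(1,0) retry=(0,1)
6 | P LOAD | counter=3 r=(3,3) succ=(1,0) retry=(0,1)
7 | P CAS | counter=4 r=(3,3) succ=(2,0) retry=(0,1)
8 | P LOAD | counter=4 r=(4,3) succ=(2,0) retry=(0,1)
9 | Q CAS | counter=4 r=(4,3) succ=(2,0) retry=(0,2)
10 | Q LOAD | counter=4 r=(4,4) succ=(2,0) retry=(0,2)
11 | P CAS | counter=5 r=(4,4) succ=(3,0) retry=(0,2)
12 | Q CAS | counter=5 r=(4,4) succ=(3,0) retry=(0,3)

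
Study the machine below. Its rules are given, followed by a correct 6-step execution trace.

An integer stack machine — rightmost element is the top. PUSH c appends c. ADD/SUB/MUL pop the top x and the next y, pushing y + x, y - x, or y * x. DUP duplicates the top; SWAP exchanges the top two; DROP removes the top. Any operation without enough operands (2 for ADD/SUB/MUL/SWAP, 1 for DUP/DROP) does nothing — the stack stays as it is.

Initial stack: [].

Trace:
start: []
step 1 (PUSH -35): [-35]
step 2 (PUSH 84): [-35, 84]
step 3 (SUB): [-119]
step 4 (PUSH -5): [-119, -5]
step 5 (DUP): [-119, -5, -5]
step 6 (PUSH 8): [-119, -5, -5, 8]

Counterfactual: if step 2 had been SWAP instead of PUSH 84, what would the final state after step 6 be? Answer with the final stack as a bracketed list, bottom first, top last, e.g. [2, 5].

[-35, -5, -5, 8]

(re-executing from step 2 with the substitution; state before step 2: [-35])
step 2 (SWAP): [-35]
step 3 (SUB): [-35]
step 4 (PUSH -5): [-35, -5]
step 5 (DUP): [-35, -5, -5]
step 6 (PUSH 8): [-35, -5, -5, 8]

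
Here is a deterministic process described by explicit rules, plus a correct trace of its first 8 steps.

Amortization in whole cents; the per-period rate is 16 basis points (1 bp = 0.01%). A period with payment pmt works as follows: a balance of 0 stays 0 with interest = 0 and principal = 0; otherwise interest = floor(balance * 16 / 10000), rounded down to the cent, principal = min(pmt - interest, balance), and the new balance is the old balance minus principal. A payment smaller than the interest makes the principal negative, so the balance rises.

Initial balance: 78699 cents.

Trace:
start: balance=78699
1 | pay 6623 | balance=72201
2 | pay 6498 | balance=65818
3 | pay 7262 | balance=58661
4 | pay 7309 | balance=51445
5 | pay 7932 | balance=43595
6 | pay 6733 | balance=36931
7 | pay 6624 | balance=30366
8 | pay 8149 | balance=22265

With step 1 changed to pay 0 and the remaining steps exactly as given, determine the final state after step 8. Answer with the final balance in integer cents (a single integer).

(re-executing from step 1 with the substitution; state before step 1: balance=78699)
1 | pay 0 | balance=78824
2 | pay 6498 | balance=72452
3 | pay 7262 | balance=65305
4 | pay 7309 | balance=58100
5 | pay 7932 | balance=50260
6 | pay 6733 | balance=43607
7 | pay 6624 | balance=37052
8 | pay 8149 | balance=28962

28962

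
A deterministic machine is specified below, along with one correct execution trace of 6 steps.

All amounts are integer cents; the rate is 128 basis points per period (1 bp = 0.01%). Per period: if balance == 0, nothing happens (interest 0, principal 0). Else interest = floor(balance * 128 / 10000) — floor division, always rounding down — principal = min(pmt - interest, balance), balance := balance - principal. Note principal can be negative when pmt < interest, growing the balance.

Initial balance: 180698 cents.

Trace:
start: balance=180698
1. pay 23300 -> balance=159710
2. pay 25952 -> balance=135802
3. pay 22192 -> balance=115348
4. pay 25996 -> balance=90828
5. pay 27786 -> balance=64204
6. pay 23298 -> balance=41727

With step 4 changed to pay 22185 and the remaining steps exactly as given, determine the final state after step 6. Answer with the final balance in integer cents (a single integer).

(re-executing from step 4 with the substitution; state before step 4: balance=115348)
4. pay 22185 -> balance=94639
5. pay 27786 -> balance=68064
6. pay 23298 -> balance=45637

45637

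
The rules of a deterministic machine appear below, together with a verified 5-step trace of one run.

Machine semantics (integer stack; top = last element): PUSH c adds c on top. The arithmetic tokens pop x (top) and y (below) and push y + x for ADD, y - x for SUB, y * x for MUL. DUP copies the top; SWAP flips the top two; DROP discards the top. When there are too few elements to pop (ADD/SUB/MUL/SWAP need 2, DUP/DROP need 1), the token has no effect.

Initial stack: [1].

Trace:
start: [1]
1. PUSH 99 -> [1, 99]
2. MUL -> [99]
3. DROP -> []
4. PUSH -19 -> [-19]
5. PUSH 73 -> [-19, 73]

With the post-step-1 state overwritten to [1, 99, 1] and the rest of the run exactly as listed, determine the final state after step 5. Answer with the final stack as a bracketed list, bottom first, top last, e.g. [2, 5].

state after step 1 := [1, 99, 1]
2. MUL -> [1, 99]
3. DROP -> [1]
4. PUSH -19 -> [1, -19]
5. PUSH 73 -> [1, -19, 73]

[1, -19, 73]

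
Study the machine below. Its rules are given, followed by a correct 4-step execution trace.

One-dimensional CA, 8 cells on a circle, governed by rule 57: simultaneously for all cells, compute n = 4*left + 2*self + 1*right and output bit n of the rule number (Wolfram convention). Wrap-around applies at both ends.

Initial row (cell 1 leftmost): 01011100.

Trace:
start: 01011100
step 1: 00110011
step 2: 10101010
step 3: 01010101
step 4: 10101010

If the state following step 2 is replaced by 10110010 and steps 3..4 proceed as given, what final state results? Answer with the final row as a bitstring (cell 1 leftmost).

11010100

state after step 2 := 10110010
step 3: 01101001
step 4: 11010100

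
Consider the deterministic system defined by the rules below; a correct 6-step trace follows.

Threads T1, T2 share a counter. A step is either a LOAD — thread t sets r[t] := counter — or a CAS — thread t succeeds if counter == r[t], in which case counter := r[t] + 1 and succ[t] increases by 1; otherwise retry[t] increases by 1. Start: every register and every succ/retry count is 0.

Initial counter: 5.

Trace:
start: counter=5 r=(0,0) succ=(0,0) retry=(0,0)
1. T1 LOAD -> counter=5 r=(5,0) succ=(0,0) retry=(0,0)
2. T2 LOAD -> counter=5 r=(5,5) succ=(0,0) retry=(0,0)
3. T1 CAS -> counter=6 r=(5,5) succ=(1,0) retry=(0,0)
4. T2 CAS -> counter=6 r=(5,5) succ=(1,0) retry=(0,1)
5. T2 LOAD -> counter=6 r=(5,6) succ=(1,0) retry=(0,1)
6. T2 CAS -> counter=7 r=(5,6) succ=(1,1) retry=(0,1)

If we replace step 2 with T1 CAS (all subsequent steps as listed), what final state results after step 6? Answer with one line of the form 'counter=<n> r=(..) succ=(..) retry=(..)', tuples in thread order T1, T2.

(re-executing from step 2 with the substitution; state before step 2: counter=5 r=(5,0) succ=(0,0) retry=(0,0))
2. T1 CAS -> counter=6 r=(5,0) succ=(1,0) retry=(0,0)
3. T1 CAS -> counter=6 r=(5,0) succ=(1,0) retry=(1,0)
4. T2 CAS -> counter=6 r=(5,0) succ=(1,0) retry=(1,1)
5. T2 LOAD -> counter=6 r=(5,6) succ=(1,0) retry=(1,1)
6. T2 CAS -> counter=7 r=(5,6) succ=(1,1) retry=(1,1)

counter=7 r=(5,6) succ=(1,1) retry=(1,1)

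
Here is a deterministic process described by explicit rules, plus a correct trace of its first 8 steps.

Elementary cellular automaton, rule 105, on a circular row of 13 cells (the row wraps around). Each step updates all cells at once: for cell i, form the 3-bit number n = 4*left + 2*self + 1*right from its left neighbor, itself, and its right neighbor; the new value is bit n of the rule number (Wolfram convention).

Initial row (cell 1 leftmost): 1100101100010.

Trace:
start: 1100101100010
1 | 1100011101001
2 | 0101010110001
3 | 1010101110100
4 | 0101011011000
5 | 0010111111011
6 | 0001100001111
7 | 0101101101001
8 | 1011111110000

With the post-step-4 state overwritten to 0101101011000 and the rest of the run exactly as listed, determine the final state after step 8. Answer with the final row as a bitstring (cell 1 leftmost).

state after step 4 := 0101101011000
5 | 0011110111011
6 | 0010011101111
7 | 0000010111001
8 | 0111001101000

0111001101000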